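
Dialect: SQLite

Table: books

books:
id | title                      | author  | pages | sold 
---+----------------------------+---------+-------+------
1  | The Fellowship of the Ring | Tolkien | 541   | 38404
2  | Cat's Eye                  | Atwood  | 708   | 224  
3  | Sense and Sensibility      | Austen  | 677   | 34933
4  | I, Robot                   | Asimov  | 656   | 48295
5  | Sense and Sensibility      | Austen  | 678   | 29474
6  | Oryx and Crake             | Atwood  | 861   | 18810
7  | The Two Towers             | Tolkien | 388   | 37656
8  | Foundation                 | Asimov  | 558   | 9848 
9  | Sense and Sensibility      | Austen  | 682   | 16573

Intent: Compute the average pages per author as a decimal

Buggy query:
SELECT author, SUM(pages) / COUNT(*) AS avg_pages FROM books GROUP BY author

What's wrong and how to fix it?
Bug: Both operands are integers, so '/' performs integer division and truncates

Fix: Multiply by 1.0 (or CAST to REAL) to force floating-point division

Corrected query:
SELECT author, SUM(pages) * 1.0 / COUNT(*) AS avg_pages FROM books GROUP BY author

Result:
author  | avg_pages
--------+----------
Asimov  | 607      
Atwood  | 784.5    
Austen  | 679      
Tolkien | 464.5    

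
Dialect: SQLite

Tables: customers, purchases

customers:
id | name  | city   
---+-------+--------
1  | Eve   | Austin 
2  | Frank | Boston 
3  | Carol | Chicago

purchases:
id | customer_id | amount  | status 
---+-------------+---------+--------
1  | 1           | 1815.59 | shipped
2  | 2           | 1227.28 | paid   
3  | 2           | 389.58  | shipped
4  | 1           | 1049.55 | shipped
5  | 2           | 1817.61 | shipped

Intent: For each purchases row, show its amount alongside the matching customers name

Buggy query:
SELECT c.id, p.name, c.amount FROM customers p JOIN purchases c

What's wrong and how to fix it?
Bug: JOIN with no ON clause produces a cartesian product; every purchases row pairs with every customers row

Fix: Add ON c.customer_id = p.id to the JOIN

Corrected query:
SELECT c.id, p.name, c.amount FROM customers p JOIN purchases c ON c.customer_id = p.id

Result:
id | name  | amount 
---+-------+--------
1  | Eve   | 1815.59
2  | Frank | 1227.28
3  | Frank | 389.58 
4  | Eve   | 1049.55
5  | Frank | 1817.61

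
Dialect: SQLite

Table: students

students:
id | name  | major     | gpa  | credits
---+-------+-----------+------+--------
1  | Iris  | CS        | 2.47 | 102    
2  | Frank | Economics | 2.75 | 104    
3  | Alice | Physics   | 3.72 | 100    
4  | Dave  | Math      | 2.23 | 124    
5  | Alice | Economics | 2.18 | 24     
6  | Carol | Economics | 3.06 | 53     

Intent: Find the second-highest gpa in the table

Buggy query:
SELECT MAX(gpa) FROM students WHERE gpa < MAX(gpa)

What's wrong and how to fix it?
Bug: MAX(gpa) on the right of the comparison is an aggregate-in-WHERE error

Fix: Compute the overall MAX in a subquery, then take MAX of rows below it

Corrected query:
SELECT MAX(gpa) FROM students WHERE gpa < (SELECT MAX(gpa) FROM students)

Result:
MAX(gpa)
--------
3.06    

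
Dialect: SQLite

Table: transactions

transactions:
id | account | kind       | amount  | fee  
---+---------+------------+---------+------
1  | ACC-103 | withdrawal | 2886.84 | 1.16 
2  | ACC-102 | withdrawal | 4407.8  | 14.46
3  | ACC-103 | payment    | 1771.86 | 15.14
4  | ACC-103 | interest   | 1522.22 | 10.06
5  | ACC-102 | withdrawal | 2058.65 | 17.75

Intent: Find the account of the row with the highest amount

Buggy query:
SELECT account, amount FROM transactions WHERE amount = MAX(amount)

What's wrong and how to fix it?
Bug: WHERE is evaluated per row; an aggregate over the whole table isn't defined there

Fix: Use a subquery: WHERE amount = (SELECT MAX(amount) FROM transactions)

Corrected query:
SELECT account, amount FROM transactions WHERE amount = (SELECT MAX(amount) FROM transactions)

Result:
account | amount
--------+-------
ACC-102 | 4407.8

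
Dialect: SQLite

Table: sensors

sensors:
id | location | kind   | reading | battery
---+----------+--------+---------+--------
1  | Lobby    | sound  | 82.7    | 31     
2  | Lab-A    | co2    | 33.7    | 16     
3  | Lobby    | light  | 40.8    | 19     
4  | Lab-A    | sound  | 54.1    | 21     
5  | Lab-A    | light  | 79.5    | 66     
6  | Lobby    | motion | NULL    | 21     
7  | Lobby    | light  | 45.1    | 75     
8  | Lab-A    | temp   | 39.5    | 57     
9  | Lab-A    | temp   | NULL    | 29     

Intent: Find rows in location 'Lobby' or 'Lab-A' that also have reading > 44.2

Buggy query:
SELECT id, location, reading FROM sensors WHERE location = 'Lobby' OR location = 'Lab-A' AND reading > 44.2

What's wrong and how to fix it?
Bug: AND binds tighter than OR, so this parses as location = 'Lobby' OR (location = 'Lab-A' AND reading > 44.2)

Fix: Add parentheses around the OR so the AND applies to both alternatives

Corrected query:
SELECT id, location, reading FROM sensors WHERE (location = 'Lobby' OR location = 'Lab-A') AND reading > 44.2

Result:
id | location | reading
---+----------+--------
1  | Lobby    | 82.7   
4  | Lab-A    | 54.1   
5  | Lab-A    | 79.5   
7  | Lobby    | 45.1   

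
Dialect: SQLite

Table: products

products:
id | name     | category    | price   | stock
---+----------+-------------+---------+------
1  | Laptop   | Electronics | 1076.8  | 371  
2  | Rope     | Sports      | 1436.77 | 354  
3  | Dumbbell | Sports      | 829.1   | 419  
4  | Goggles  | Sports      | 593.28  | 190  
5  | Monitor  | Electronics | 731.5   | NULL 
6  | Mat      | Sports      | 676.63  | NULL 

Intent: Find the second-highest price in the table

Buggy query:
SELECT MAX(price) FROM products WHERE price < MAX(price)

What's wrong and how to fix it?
Bug: The inner MAX is an aggregate inside WHERE, which is not allowed

Fix: Compute the overall MAX in a subquery, then take MAX of rows below it

Corrected query:
SELECT MAX(price) FROM products WHERE price < (SELECT MAX(price) FROM products)

Result:
MAX(price)
----------
1076.8    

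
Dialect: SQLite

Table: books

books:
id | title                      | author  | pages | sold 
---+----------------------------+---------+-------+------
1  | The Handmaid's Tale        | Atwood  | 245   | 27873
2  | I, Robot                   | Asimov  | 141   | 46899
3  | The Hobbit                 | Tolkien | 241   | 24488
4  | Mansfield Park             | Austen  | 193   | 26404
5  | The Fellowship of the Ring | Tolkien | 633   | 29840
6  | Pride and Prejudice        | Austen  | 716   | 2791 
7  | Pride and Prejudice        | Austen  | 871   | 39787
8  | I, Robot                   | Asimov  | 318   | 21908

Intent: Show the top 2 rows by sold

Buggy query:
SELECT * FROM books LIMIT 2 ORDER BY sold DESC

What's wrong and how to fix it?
Bug: ORDER BY cannot follow LIMIT; LIMIT is the final clause

Fix: Sort with ORDER BY, then apply LIMIT

Corrected query:
SELECT * FROM books ORDER BY sold DESC LIMIT 2

Result:
id | title               | author | pages | sold 
---+---------------------+--------+-------+------
2  | I, Robot            | Asimov | 141   | 46899
7  | Pride and Prejudice | Austen | 871   | 39787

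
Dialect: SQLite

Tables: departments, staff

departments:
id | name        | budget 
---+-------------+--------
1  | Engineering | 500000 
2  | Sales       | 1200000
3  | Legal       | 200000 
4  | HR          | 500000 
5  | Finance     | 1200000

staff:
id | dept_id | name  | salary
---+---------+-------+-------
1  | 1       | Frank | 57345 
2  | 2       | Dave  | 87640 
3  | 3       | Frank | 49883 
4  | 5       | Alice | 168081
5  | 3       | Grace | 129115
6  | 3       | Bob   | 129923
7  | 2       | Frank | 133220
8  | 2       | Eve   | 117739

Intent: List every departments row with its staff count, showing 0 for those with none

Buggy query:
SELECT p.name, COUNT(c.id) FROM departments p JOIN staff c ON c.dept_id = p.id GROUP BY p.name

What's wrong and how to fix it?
Bug: An inner join excludes parents with zero children

Fix: Use LEFT JOIN so parents without children still appear (COUNT(c.id) gives 0)

Corrected query:
SELECT p.name, COUNT(c.id) FROM departments p LEFT JOIN staff c ON c.dept_id = p.id GROUP BY p.name

Result:
name        | COUNT(c.id)
------------+------------
Engineering | 1          
Finance     | 1          
HR          | 0          
Legal       | 3          
Sales       | 3          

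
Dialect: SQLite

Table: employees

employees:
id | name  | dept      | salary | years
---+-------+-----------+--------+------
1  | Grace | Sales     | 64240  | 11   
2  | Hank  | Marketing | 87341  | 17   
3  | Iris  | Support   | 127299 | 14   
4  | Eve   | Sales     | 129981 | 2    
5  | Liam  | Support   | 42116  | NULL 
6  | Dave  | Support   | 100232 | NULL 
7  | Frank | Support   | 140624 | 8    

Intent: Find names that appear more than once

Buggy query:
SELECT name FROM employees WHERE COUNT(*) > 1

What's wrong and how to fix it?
Bug: COUNT(*) is an aggregate and cannot be used in WHERE

Fix: Group first, then use HAVING for the count condition

Corrected query:
SELECT name FROM employees GROUP BY name HAVING COUNT(*) > 1

Result:
(no rows)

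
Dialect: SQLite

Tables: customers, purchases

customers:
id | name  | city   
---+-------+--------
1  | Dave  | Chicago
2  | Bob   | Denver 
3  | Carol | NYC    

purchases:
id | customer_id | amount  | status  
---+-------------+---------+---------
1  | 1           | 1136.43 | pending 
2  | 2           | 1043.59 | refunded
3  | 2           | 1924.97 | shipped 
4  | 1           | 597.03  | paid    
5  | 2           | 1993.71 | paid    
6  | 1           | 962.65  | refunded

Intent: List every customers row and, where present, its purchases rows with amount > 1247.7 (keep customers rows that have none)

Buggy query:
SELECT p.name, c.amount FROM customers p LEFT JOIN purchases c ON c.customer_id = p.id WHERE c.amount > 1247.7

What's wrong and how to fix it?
Bug: A WHERE condition on the right-hand table after LEFT JOIN drops unmatched parents

Fix: Put 'c.amount > 1247.7' in the JOIN's ON clause instead of WHERE

Corrected query:
SELECT p.name, c.amount FROM customers p LEFT JOIN purchases c ON c.customer_id = p.id AND c.amount > 1247.7

Result:
name  | amount 
------+--------
Dave  | NULL   
Bob   | 1924.97
Bob   | 1993.71
Carol | NULL   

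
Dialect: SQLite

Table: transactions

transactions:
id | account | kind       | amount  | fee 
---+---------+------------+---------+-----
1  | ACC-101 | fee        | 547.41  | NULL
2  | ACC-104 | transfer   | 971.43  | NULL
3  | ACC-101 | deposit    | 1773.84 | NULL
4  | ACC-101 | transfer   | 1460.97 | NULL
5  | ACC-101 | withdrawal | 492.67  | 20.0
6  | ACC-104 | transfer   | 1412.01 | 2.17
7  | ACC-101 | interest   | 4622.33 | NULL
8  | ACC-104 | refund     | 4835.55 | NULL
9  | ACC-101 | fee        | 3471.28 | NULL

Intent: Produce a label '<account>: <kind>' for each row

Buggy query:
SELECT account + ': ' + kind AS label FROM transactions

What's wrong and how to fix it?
Bug: '+' is numeric addition; on text columns SQLite converts them to 0 instead of concatenating

Fix: Use the || operator for string concatenation

Corrected query:
SELECT account || ': ' || kind AS label FROM transactions

Result:
label              
-------------------
ACC-101: fee       
ACC-104: transfer  
ACC-101: deposit   
ACC-101: transfer  
ACC-101: withdrawal
ACC-104: transfer  
ACC-101: interest  
ACC-104: refund    
ACC-101: fee       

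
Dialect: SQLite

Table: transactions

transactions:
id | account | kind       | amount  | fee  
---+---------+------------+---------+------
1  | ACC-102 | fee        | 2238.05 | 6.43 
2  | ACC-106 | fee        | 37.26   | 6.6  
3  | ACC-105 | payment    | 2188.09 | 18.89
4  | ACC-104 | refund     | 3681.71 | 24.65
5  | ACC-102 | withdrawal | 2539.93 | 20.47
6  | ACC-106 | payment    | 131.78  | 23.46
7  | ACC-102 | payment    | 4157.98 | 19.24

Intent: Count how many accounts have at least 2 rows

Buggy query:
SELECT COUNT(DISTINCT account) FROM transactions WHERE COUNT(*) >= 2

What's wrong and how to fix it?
Bug: COUNT(*) cannot appear in WHERE; the per-group count doesn't exist yet

Fix: Group first with HAVING COUNT(*) >= 2, then COUNT the resulting groups

Corrected query:
SELECT COUNT(*) FROM (SELECT account FROM transactions GROUP BY account HAVING COUNT(*) >= 2)

Result:
COUNT(*)
--------
2       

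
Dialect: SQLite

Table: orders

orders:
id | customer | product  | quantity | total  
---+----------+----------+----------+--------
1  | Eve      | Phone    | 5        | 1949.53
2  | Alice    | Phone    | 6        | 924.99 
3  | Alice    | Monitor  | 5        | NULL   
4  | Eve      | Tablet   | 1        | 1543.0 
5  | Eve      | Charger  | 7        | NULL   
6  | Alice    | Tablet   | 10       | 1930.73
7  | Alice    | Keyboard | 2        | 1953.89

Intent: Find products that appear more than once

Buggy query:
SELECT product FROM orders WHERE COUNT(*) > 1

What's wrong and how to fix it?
Bug: COUNT(*) is an aggregate and cannot be used in WHERE

Fix: Group first, then use HAVING for the count condition

Corrected query:
SELECT product FROM orders GROUP BY product HAVING COUNT(*) > 1

Result:
product
-------
Phone  
Tablet 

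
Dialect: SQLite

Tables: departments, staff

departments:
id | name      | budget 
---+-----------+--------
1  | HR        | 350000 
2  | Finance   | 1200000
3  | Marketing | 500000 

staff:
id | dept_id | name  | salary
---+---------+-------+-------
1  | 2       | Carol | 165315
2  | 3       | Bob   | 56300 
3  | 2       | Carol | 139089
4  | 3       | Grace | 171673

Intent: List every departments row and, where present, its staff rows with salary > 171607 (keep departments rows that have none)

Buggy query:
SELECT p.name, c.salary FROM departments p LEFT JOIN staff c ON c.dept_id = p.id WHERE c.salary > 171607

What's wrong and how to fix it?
Bug: Filtering c.salary in WHERE discards the NULL rows produced by LEFT JOIN, turning it into an inner join

Fix: Put 'c.salary > 171607' in the JOIN's ON clause instead of WHERE

Corrected query:
SELECT p.name, c.salary FROM departments p LEFT JOIN staff c ON c.dept_id = p.id AND c.salary > 171607

Result:
name      | salary
----------+-------
HR        | NULL  
Finance   | NULL  
Marketing | 171673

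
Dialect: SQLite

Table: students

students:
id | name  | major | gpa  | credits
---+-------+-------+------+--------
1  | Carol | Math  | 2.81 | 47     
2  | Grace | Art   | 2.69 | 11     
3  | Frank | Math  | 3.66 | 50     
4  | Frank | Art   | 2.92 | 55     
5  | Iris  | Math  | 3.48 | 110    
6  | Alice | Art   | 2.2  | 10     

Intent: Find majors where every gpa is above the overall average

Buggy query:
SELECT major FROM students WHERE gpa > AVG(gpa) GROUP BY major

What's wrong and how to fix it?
Bug: AVG() is an aggregate; it can't sit directly in WHERE

Fix: Use a subquery for AVG and a HAVING MIN(...) filter so the condition holds for every row in the group

Corrected query:
SELECT major FROM students GROUP BY major HAVING MIN(gpa) > (SELECT AVG(gpa) FROM students)

Result:
(no rows)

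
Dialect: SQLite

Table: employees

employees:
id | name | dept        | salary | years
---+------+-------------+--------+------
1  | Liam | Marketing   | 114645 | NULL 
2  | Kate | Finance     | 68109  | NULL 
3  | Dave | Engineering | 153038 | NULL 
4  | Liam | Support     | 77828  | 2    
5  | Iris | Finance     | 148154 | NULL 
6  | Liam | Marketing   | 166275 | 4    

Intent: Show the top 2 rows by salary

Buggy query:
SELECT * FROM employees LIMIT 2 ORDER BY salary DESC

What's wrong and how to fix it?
Bug: LIMIT must come after ORDER BY

Fix: Swap the clauses: ORDER BY first, then LIMIT

Corrected query:
SELECT * FROM employees ORDER BY salary DESC LIMIT 2

Result:
id | name | dept        | salary | years
---+------+-------------+--------+------
6  | Liam | Marketing   | 166275 | 4    
3  | Dave | Engineering | 153038 | NULL 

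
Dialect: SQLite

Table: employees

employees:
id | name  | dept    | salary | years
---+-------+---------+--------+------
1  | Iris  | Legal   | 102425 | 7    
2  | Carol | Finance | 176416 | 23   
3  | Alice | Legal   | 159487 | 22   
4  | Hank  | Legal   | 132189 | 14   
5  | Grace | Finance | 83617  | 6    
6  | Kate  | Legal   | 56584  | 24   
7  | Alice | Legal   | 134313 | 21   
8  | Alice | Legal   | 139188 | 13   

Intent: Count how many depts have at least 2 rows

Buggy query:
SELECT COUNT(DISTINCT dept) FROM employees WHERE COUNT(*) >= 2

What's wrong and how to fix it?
Bug: WHERE filters individual rows, not groups, so a group-level COUNT is invalid there

Fix: Group first with HAVING COUNT(*) >= 2, then COUNT the resulting groups

Corrected query:
SELECT COUNT(*) FROM (SELECT dept FROM employees GROUP BY dept HAVING COUNT(*) >= 2)

Result:
COUNT(*)
--------
2       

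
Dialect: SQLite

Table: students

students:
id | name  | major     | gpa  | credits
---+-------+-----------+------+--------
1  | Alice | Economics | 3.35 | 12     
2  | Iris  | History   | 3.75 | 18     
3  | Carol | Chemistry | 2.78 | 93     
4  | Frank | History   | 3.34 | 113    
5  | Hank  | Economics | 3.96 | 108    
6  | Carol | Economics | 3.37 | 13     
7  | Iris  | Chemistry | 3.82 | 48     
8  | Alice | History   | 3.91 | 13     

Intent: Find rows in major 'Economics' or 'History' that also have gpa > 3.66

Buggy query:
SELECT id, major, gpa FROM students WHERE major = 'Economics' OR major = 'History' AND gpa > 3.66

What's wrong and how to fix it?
Bug: Without parentheses, AND is evaluated before OR, so the gpa filter only applies to the 'History' branch

Fix: Group the OR with parentheses (or use IN), then AND the threshold

Corrected query:
SELECT id, major, gpa FROM students WHERE (major = 'Economics' OR major = 'History') AND gpa > 3.66

Result:
id | major     | gpa 
---+-----------+-----
2  | History   | 3.75
5  | Economics | 3.96
8  | History   | 3.91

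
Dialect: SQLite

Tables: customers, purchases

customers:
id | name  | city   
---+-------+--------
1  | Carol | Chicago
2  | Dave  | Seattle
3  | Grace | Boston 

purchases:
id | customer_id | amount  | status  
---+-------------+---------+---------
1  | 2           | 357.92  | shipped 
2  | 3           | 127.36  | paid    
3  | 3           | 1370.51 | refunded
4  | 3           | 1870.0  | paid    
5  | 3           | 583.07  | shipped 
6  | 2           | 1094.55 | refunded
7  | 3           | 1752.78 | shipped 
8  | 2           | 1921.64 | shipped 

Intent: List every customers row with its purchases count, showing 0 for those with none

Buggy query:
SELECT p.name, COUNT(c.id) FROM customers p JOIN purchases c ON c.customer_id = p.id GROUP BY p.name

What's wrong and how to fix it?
Bug: INNER JOIN drops customers rows that have no matching purchases rows

Fix: Use LEFT JOIN so parents without children still appear (COUNT(c.id) gives 0)

Corrected query:
SELECT p.name, COUNT(c.id) FROM customers p LEFT JOIN purchases c ON c.customer_id = p.id GROUP BY p.name

Result:
name  | COUNT(c.id)
------+------------
Carol | 0          
Dave  | 3          
Grace | 5          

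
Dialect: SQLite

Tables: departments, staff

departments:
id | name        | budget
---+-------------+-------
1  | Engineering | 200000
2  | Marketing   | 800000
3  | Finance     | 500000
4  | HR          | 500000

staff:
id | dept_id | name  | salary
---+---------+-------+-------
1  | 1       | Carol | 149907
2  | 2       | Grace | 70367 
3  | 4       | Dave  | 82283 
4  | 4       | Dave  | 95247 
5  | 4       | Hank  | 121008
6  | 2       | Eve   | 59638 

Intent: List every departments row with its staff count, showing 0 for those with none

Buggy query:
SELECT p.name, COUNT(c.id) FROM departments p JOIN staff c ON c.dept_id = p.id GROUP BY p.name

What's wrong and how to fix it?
Bug: INNER JOIN drops departments rows that have no matching staff rows

Fix: Switch to LEFT JOIN to retain unmatched parent rows

Corrected query:
SELECT p.name, COUNT(c.id) FROM departments p LEFT JOIN staff c ON c.dept_id = p.id GROUP BY p.name

Result:
name        | COUNT(c.id)
------------+------------
Engineering | 1          
Finance     | 0          
HR          | 3          
Marketing   | 2          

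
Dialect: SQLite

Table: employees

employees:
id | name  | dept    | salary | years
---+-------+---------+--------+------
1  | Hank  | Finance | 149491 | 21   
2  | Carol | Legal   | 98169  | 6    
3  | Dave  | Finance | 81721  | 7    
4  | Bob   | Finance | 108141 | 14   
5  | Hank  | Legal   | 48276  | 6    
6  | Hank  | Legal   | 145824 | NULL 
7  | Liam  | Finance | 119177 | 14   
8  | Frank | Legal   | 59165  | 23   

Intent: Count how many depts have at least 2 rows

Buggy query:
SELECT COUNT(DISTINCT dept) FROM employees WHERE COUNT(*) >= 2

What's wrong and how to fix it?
Bug: WHERE filters individual rows, not groups, so a group-level COUNT is invalid there

Fix: Group first with HAVING COUNT(*) >= 2, then COUNT the resulting groups

Corrected query:
SELECT COUNT(*) FROM (SELECT dept FROM employees GROUP BY dept HAVING COUNT(*) >= 2)

Result:
COUNT(*)
--------
2       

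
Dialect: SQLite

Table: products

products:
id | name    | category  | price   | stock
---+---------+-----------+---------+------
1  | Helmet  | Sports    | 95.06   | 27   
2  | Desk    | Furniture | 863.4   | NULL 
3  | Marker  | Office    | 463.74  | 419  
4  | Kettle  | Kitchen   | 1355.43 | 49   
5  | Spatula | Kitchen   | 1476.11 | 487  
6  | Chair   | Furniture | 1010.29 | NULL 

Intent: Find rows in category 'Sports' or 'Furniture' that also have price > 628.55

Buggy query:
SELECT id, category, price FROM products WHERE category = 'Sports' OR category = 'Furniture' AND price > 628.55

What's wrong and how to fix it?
Bug: AND binds tighter than OR, so this parses as category = 'Sports' OR (category = 'Furniture' AND price > 628.55)

Fix: Group the OR with parentheses (or use IN), then AND the threshold

Corrected query:
SELECT id, category, price FROM products WHERE (category = 'Sports' OR category = 'Furniture') AND price > 628.55

Result:
id | category  | price  
---+-----------+--------
2  | Furniture | 863.4  
6  | Furniture | 1010.29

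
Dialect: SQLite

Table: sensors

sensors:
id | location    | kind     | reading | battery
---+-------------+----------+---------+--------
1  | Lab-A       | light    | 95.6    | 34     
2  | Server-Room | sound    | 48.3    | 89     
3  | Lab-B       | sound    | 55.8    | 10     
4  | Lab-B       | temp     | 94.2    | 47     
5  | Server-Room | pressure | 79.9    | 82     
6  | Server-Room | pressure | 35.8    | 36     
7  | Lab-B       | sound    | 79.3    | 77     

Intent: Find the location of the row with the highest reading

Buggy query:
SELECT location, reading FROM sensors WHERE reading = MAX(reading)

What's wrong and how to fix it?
Bug: MAX(reading) is an aggregate and cannot be used directly in WHERE

Fix: Wrap MAX in a scalar subquery so WHERE compares against a single value

Corrected query:
SELECT location, reading FROM sensors WHERE reading = (SELECT MAX(reading) FROM sensors)

Result:
location | reading
---------+--------
Lab-A    | 95.6   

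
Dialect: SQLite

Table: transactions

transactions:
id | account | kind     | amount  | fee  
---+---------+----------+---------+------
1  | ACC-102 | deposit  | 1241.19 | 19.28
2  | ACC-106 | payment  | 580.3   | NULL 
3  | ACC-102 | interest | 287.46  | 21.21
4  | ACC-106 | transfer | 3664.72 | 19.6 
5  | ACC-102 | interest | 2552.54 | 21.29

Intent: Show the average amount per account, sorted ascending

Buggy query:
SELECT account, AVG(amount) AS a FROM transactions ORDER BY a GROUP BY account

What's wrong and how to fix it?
Bug: GROUP BY must precede ORDER BY

Fix: Move ORDER BY to the end, after GROUP BY

Corrected query:
SELECT account, AVG(amount) AS a FROM transactions GROUP BY account ORDER BY a

Result:
account | a          
--------+------------
ACC-102 | 1360.396667
ACC-106 | 2122.51    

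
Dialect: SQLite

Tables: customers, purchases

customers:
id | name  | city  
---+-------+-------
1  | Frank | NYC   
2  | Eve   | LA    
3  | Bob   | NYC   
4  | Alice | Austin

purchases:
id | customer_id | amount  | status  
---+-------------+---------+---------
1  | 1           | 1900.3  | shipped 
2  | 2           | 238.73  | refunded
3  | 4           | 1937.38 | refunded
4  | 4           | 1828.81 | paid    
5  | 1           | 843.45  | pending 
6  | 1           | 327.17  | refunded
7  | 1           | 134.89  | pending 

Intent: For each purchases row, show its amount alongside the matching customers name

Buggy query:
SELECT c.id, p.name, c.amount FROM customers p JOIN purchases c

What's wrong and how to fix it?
Bug: JOIN with no ON clause produces a cartesian product; every purchases row pairs with every customers row

Fix: Add ON c.customer_id = p.id to the JOIN

Corrected query:
SELECT c.id, p.name, c.amount FROM customers p JOIN purchases c ON c.customer_id = p.id

Result:
id | name  | amount 
---+-------+--------
1  | Frank | 1900.3 
2  | Eve   | 238.73 
3  | Alice | 1937.38
4  | Alice | 1828.81
5  | Frank | 843.45 
6  | Frank | 327.17 
7  | Frank | 134.89 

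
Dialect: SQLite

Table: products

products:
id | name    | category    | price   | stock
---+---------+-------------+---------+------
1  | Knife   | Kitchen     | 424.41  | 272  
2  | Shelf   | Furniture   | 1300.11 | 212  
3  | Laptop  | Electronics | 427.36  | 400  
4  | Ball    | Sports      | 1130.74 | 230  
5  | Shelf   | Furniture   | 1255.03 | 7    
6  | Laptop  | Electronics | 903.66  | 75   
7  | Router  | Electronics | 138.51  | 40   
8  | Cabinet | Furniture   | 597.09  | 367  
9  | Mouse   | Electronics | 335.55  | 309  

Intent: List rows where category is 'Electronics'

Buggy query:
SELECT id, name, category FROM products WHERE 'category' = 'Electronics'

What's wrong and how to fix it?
Bug: Single quotes denote string literals in SQL; the column name is being compared as a constant string

Fix: Remove the quotes around the column name (or use double quotes for an identifier)

Corrected query:
SELECT id, name, category FROM products WHERE category = 'Electronics'

Result:
id | name   | category   
---+--------+------------
3  | Laptop | Electronics
6  | Laptop | Electronics
7  | Router | Electronics
9  | Mouse  | Electronics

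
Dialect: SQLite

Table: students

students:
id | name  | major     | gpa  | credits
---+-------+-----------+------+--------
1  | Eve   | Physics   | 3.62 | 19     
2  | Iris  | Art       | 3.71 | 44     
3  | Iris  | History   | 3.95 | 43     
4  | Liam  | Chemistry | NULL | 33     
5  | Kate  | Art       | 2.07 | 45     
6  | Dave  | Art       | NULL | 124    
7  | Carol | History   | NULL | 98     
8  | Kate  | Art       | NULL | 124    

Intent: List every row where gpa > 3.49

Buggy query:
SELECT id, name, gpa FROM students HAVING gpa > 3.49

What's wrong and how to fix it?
Bug: HAVING filters the output of aggregation, but this query has no GROUP BY and no aggregate functions, so SQLite rejects it (HAVING clause on a non-aggregate query); the condition here is per row

Fix: Replace HAVING with WHERE since the condition applies to individual rows

Corrected query:
SELECT id, name, gpa FROM students WHERE gpa > 3.49

Result:
id | name | gpa 
---+------+-----
1  | Eve  | 3.62
2  | Iris | 3.71
3  | Iris | 3.95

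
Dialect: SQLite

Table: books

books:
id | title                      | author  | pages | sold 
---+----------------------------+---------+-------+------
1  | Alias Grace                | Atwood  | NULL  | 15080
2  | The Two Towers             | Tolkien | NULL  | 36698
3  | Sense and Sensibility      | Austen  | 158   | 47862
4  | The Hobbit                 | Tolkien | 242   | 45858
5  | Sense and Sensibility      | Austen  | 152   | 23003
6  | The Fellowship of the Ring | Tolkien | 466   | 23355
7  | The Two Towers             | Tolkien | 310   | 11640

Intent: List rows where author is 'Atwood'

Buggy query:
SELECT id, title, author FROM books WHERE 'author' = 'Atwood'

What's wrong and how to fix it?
Bug: 'author' in single quotes is a string literal, not the column; the comparison is literal-vs-literal and never true

Fix: Remove the quotes around the column name (or use double quotes for an identifier)

Corrected query:
SELECT id, title, author FROM books WHERE author = 'Atwood'

Result:
id | title       | author
---+-------------+-------
1  | Alias Grace | Atwood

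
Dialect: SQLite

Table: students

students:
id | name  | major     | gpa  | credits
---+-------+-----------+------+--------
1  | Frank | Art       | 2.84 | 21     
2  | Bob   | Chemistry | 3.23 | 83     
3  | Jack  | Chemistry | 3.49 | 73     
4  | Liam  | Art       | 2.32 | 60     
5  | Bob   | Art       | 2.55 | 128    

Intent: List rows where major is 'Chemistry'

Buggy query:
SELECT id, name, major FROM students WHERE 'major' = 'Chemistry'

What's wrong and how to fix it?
Bug: Single quotes denote string literals in SQL; the column name is being compared as a constant string

Fix: Reference the column as major without single quotes

Corrected query:
SELECT id, name, major FROM students WHERE major = 'Chemistry'

Result:
id | name | major    
---+------+----------
2  | Bob  | Chemistry
3  | Jack | Chemistry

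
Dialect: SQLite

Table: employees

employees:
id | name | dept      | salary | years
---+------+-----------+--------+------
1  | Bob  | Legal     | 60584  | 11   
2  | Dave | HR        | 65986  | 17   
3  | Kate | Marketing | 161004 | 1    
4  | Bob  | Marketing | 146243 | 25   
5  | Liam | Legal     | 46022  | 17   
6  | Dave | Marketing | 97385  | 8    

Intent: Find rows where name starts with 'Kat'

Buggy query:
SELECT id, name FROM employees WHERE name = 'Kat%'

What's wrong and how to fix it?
Bug: '=' compares the literal string including the % character; pattern matching needs LIKE

Fix: Replace '=' with LIKE so 'Kat%' is treated as a pattern

Corrected query:
SELECT id, name FROM employees WHERE name LIKE 'Kat%'

Result:
id | name
---+-----
3  | Kate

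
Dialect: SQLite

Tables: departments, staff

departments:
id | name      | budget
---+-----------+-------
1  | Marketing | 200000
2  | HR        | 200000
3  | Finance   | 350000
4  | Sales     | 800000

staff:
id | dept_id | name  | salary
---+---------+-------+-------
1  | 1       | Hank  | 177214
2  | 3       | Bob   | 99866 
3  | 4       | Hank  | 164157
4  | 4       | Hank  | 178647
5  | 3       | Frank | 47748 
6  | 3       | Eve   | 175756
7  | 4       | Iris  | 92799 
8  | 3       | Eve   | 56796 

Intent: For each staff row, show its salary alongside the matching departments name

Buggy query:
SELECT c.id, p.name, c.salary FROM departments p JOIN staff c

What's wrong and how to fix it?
Bug: Missing join condition: each staff row is matched to all departments rows instead of just its own

Fix: Add ON c.dept_id = p.id to the JOIN

Corrected query:
SELECT c.id, p.name, c.salary FROM departments p JOIN staff c ON c.dept_id = p.id

Result:
id | name      | salary
---+-----------+-------
1  | Marketing | 177214
2  | Finance   | 99866 
3  | Sales     | 164157
4  | Sales     | 178647
5  | Finance   | 47748 
6  | Finance   | 175756
7  | Sales     | 92799 
8  | Finance   | 56796 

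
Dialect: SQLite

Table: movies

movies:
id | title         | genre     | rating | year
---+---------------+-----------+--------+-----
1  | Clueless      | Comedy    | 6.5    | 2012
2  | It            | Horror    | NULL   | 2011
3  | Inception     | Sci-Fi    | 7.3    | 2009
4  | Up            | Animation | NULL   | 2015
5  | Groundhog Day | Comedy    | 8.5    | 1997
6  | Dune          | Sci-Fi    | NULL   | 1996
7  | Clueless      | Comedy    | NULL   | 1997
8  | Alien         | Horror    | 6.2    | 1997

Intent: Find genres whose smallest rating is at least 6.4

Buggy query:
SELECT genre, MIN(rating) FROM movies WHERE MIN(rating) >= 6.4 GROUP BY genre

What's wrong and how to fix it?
Bug: Aggregates like MIN are computed per group after WHERE runs

Fix: Replace WHERE with HAVING after the GROUP BY

Corrected query:
SELECT genre, MIN(rating) FROM movies GROUP BY genre HAVING MIN(rating) >= 6.4

Result:
genre  | MIN(rating)
-------+------------
Comedy | 6.5        
Sci-Fi | 7.3        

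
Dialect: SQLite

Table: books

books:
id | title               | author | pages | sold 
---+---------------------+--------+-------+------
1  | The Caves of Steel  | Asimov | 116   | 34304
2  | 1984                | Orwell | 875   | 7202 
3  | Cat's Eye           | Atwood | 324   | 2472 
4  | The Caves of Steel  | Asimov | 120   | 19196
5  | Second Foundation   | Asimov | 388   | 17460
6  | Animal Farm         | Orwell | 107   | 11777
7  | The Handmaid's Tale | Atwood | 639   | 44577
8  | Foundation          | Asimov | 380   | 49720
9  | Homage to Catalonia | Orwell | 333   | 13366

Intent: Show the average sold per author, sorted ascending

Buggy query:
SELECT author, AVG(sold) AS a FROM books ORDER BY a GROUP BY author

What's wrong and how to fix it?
Bug: GROUP BY must precede ORDER BY

Fix: Move ORDER BY to the end, after GROUP BY

Corrected query:
SELECT author, AVG(sold) AS a FROM books GROUP BY author ORDER BY a

Result:
author | a           
-------+-------------
Orwell | 10781.666667
Atwood | 23524.5     
Asimov | 30170       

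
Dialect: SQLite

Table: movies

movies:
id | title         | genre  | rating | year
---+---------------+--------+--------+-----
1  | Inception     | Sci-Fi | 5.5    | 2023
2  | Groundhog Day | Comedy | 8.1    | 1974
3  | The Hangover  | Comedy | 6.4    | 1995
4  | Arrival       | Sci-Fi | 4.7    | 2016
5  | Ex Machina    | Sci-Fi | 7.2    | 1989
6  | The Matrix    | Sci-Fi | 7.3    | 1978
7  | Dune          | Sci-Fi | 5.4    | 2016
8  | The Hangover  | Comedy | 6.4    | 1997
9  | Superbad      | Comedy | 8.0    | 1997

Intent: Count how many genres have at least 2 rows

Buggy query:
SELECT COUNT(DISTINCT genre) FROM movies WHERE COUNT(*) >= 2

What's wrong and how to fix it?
Bug: WHERE filters individual rows, not groups, so a group-level COUNT is invalid there

Fix: Use a subquery that GROUPs and filters with HAVING, then count its rows

Corrected query:
SELECT COUNT(*) FROM (SELECT genre FROM movies GROUP BY genre HAVING COUNT(*) >= 2)

Result:
COUNT(*)
--------
2       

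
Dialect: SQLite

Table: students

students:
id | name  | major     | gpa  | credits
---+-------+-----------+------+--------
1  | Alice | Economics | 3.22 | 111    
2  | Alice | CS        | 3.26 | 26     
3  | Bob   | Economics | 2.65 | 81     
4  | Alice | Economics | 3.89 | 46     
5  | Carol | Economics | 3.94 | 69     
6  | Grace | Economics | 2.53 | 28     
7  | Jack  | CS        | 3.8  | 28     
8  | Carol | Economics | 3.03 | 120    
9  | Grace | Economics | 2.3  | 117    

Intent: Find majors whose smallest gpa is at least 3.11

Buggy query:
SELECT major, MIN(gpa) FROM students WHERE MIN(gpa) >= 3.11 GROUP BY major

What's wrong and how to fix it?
Bug: Aggregates like MIN are computed per group after WHERE runs

Fix: Use HAVING for the per-group MIN condition

Corrected query:
SELECT major, MIN(gpa) FROM students GROUP BY major HAVING MIN(gpa) >= 3.11

Result:
major | MIN(gpa)
------+---------
CS    | 3.26    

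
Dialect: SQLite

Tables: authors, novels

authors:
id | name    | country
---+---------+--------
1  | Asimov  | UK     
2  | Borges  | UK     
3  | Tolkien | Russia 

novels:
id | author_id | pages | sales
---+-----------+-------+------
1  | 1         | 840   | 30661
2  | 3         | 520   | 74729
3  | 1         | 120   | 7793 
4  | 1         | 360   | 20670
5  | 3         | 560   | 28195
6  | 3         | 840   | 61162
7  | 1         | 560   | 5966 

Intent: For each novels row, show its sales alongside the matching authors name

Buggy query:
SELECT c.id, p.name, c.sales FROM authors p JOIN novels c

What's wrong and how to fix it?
Bug: JOIN with no ON clause produces a cartesian product; every novels row pairs with every authors row

Fix: Add ON c.author_id = p.id to the JOIN

Corrected query:
SELECT c.id, p.name, c.sales FROM authors p JOIN novels c ON c.author_id = p.id

Result:
id | name    | sales
---+---------+------
1  | Asimov  | 30661
2  | Tolkien | 74729
3  | Asimov  | 7793 
4  | Asimov  | 20670
5  | Tolkien | 28195
6  | Tolkien | 61162
7  | Asimov  | 5966 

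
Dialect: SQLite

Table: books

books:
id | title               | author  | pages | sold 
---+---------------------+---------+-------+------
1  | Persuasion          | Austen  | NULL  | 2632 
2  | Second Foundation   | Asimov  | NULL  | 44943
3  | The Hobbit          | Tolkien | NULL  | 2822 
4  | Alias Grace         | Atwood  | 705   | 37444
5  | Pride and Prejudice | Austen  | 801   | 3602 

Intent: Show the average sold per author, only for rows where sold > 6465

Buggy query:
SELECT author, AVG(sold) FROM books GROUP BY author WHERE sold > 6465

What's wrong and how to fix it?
Bug: WHERE cannot follow GROUP BY

Fix: Place WHERE between FROM and GROUP BY

Corrected query:
SELECT author, AVG(sold) FROM books WHERE sold > 6465 GROUP BY author

Result:
author | AVG(sold)
-------+----------
Asimov | 44943    
Atwood | 37444    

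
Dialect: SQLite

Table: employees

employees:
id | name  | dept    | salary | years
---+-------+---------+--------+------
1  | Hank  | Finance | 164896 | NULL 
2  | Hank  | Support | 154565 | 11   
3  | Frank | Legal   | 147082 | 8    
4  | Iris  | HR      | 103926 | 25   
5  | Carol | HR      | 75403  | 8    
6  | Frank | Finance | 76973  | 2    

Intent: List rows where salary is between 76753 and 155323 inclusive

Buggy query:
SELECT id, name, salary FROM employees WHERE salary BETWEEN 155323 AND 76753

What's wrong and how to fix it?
Bug: The bounds are reversed; BETWEEN a AND b requires a <= b to match anything

Fix: Swap the bounds so the smaller value comes first

Corrected query:
SELECT id, name, salary FROM employees WHERE salary BETWEEN 76753 AND 155323

Result:
id | name  | salary
---+-------+-------
2  | Hank  | 154565
3  | Frank | 147082
4  | Iris  | 103926
6  | Frank | 76973 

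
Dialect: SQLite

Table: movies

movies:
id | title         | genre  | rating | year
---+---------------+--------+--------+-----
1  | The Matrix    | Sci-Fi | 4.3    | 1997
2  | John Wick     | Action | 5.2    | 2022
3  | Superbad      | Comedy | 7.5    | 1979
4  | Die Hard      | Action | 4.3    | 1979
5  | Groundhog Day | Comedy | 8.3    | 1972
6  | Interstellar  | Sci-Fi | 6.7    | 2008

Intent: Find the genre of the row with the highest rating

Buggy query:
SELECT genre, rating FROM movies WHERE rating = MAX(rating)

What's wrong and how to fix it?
Bug: MAX(rating) is an aggregate and cannot be used directly in WHERE

Fix: Use a subquery: WHERE rating = (SELECT MAX(rating) FROM movies)

Corrected query:
SELECT genre, rating FROM movies WHERE rating = (SELECT MAX(rating) FROM movies)

Result:
genre  | rating
-------+-------
Comedy | 8.3   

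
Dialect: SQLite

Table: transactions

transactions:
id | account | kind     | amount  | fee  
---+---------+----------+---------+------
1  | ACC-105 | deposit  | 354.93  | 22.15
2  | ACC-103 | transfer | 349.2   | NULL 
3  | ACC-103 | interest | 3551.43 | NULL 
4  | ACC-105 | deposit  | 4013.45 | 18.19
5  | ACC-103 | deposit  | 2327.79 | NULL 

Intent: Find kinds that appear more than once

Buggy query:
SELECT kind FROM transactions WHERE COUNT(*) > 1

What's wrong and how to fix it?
Bug: COUNT(*) is an aggregate and cannot be used in WHERE

Fix: GROUP BY kind, then filter groups with HAVING COUNT(*) > 1

Corrected query:
SELECT kind FROM transactions GROUP BY kind HAVING COUNT(*) > 1

Result:
kind   
-------
deposit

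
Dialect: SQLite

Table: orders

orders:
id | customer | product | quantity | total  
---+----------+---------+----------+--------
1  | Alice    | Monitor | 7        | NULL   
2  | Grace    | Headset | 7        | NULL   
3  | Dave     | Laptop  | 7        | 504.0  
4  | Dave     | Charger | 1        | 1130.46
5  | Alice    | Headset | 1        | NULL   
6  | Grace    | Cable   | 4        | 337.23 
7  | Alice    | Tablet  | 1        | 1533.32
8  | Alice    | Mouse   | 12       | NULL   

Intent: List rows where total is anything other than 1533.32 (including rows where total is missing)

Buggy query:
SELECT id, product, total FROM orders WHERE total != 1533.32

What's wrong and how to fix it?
Bug: Inequality against NULL is unknown, not true; rows with NULL are dropped

Fix: Add an explicit OR total IS NULL to include the missing-value rows

Corrected query:
SELECT id, product, total FROM orders WHERE total != 1533.32 OR total IS NULL

Result:
id | product | total  
---+---------+--------
1  | Monitor | NULL   
2  | Headset | NULL   
3  | Laptop  | 504    
4  | Charger | 1130.46
5  | Headset | NULL   
6  | Cable   | 337.23 
8  | Mouse   | NULL   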